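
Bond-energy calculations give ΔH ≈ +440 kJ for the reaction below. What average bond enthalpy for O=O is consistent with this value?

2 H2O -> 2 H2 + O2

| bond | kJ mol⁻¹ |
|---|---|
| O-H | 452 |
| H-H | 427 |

Let D be the O=O bond energy.
Σ(broken) = 4×452 = 1808
Σ(formed) = 2×427 + 1×D = 854 + D
ΔH = Σ(broken) − Σ(formed) = (1808) − (854 + D) = +954 − D
Setting this equal to +440 kJ gives D = 514 kJ/mol.

D(O=O) ≈ 514 kJ/mol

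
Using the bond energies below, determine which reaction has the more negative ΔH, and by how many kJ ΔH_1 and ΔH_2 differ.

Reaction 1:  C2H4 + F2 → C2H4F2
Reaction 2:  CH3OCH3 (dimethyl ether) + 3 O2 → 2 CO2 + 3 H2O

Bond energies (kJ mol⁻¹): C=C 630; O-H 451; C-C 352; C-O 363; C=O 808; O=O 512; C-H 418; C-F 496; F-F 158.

Reaction 1:
  Bonds broken (reactants):
    C-H: 4 × 418 = 1672
    C=C: 1 × 630 = 630
    F-F: 1 × 158 = 158
    Σ(broken) = 2460 kJ
  Bonds formed (products):
    C-C: 1 × 352 = 352
    C-F: 2 × 496 = 992
    C-H: 4 × 418 = 1672
    Σ(formed) = 3016 kJ
  ΔH_1 = 2460 − 3016 = −556 kJ
Reaction 2:
  Bonds broken (reactants):
    C-H: 6 × 418 = 2508
    C-O: 2 × 363 = 726
    O=O: 3 × 512 = 1536
    Σ(broken) = 4770 kJ
  Bonds formed (products):
    C=O: 4 × 808 = 3232
    O-H: 6 × 451 = 2706
    Σ(formed) = 5938 kJ
  ΔH_2 = 4770 − 5938 = −1168 kJ
ΔH_1 − ΔH_2 = +612 kJ, so reaction 2 has the more negative ΔH; |ΔH_1 − ΔH_2| = 612 kJ.

Reaction 2, by 612 kJ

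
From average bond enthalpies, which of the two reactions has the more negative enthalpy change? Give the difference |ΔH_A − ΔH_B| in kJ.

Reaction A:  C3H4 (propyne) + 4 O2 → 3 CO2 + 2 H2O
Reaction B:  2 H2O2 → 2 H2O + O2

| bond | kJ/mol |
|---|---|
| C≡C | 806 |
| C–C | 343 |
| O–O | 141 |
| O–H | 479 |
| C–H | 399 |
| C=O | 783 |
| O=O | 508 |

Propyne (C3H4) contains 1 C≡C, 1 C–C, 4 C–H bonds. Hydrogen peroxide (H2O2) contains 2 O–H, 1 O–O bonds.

Reaction A:
  Bonds broken (reactants):
    C≡C: 1 × 806 = 806
    C–C: 1 × 343 = 343
    C–H: 4 × 399 = 1596
    O=O: 4 × 508 = 2032
    Σ(broken) = 4777 kJ
  Bonds formed (products):
    C=O: 6 × 783 = 4698
    O–H: 4 × 479 = 1916
    Σ(formed) = 6614 kJ
  ΔH_A = 4777 − 6614 = −1837 kJ
Reaction B:
  Bonds broken (reactants):
    O–H: 4 × 479 = 1916
    O–O: 2 × 141 = 282
    Σ(broken) = 2198 kJ
  Bonds formed (products):
    O–H: 4 × 479 = 1916
    O=O: 1 × 508 = 508
    Σ(formed) = 2424 kJ
  ΔH_B = 2198 − 2424 = −226 kJ
ΔH_A − ΔH_B = −1611 kJ, so reaction A has the more negative ΔH; |ΔH_A − ΔH_B| = 1611 kJ.

Reaction A, by 1611 kJ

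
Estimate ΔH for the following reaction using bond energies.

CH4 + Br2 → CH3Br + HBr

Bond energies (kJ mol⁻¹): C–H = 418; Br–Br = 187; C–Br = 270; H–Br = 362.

Bonds broken (reactants):
  Br–Br: 1 × 187 = 187
  C–H: 4 × 418 = 1672
  Σ(broken) = 1859 kJ
Bonds formed (products):
  C–Br: 1 × 270 = 270
  C–H: 3 × 418 = 1254
  H–Br: 1 × 362 = 362
  Σ(formed) = 1886 kJ
ΔH = Σ(broken) − Σ(formed) = 1859 − 1886 = −27 kJ

ΔH ≈ −27 kJ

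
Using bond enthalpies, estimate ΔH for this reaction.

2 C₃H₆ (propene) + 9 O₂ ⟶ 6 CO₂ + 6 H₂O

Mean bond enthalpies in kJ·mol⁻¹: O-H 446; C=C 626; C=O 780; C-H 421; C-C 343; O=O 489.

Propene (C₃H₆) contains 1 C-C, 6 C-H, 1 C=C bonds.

ΔH ≈ −3321 kJ

Bonds broken (reactants):
  C-C: 2 × 343 = 686
  C-H: 12 × 421 = 5052
  C=C: 2 × 626 = 1252
  O=O: 9 × 489 = 4401
  Σ(broken) = 11391 kJ
Bonds formed (products):
  C=O: 12 × 780 = 9360
  O-H: 12 × 446 = 5352
  Σ(formed) = 14712 kJ
ΔH = Σ(broken) − Σ(formed) = 11391 − 14712 = −3321 kJ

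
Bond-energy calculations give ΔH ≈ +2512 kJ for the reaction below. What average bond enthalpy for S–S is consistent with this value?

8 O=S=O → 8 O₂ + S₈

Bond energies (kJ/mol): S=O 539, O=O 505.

Let D be the S–S bond energy.
Σ(broken) = 16×539 = 8624
Σ(formed) = 8×505 + 8×D = 4040 + 8D
ΔH = Σ(broken) − Σ(formed) = (8624) − (4040 + 8D) = +4584 − 8D
Setting this equal to +2512 kJ gives 8D = 2072, so D = 259 kJ/mol.

D(S–S) ≈ 259 kJ/mol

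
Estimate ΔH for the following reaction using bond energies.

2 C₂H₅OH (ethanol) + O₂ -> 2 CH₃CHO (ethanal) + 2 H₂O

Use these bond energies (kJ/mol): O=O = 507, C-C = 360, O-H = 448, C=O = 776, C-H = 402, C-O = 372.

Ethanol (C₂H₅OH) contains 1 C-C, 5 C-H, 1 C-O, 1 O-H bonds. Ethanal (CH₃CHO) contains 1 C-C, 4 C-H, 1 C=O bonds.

Bonds broken (reactants):
  C-C: 2 × 360 = 720
  C-H: 10 × 402 = 4020
  C-O: 2 × 372 = 744
  O-H: 2 × 448 = 896
  O=O: 1 × 507 = 507
  Σ(broken) = 6887 kJ
Bonds formed (products):
  C-C: 2 × 360 = 720
  C-H: 8 × 402 = 3216
  C=O: 2 × 776 = 1552
  O-H: 4 × 448 = 1792
  Σ(formed) = 7280 kJ
ΔH = Σ(broken) − Σ(formed) = 6887 − 7280 = −393 kJ

ΔH ≈ −393 kJ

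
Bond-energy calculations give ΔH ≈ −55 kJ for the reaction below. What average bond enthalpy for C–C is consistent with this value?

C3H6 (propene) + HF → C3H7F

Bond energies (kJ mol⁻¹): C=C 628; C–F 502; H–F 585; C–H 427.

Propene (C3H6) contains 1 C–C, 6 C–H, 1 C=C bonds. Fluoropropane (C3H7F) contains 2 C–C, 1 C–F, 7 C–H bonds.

Let D be the C–C bond energy.
Σ(broken) = 1×D + 6×427 + 1×628 + 1×585 = 3775 + D
Σ(formed) = 2×D + 1×502 + 7×427 = 3491 + 2D
ΔH = Σ(broken) − Σ(formed) = (3775 + D) − (3491 + 2D) = +284 − D
Setting this equal to −55 kJ gives D = 339 kJ/mol.

D(C–C) ≈ 339 kJ/mol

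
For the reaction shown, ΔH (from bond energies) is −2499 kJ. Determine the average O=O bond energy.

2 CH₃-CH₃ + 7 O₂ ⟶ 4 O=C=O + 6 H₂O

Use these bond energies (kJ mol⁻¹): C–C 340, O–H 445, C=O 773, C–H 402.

Let D be the O=O bond energy.
Σ(broken) = 2×340 + 12×402 + 7×D = 5504 + 7D
Σ(formed) = 8×773 + 12×445 = 11524
ΔH = Σ(broken) − Σ(formed) = (5504 + 7D) − (11524) = −6020 + 7D
Setting this equal to −2499 kJ gives 7D = 3521, so D = 503 kJ/mol.

D(O=O) ≈ 503 kJ/mol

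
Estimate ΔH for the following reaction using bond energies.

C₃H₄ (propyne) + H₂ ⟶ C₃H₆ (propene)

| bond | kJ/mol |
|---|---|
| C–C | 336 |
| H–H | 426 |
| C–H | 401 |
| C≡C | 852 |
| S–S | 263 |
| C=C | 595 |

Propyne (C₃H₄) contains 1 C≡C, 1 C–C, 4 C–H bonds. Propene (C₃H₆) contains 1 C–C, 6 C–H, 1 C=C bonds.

Bonds broken (reactants):
  C≡C: 1 × 852 = 852
  C–C: 1 × 336 = 336
  C–H: 4 × 401 = 1604
  H–H: 1 × 426 = 426
  Σ(broken) = 3218 kJ
Bonds formed (products):
  C–C: 1 × 336 = 336
  C–H: 6 × 401 = 2406
  C=C: 1 × 595 = 595
  Σ(formed) = 3337 kJ
ΔH = Σ(broken) − Σ(formed) = 3218 − 3337 = −119 kJ

ΔH ≈ −119 kJ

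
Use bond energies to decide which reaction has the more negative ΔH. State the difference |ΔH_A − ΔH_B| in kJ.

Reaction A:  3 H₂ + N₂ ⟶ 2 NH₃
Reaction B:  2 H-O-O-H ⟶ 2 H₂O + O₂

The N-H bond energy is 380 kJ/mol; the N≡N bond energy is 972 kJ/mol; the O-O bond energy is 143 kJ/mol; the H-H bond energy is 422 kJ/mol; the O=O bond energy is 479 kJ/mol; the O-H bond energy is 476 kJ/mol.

Reaction A:
  Bonds broken (reactants):
    H-H: 3 × 422 = 1266
    N≡N: 1 × 972 = 972
    Σ(broken) = 2238 kJ
  Bonds formed (products):
    N-H: 6 × 380 = 2280
    Σ(formed) = 2280 kJ
  ΔH_A = 2238 − 2280 = −42 kJ
Reaction B:
  Bonds broken (reactants):
    O-H: 4 × 476 = 1904
    O-O: 2 × 143 = 286
    Σ(broken) = 2190 kJ
  Bonds formed (products):
    O-H: 4 × 476 = 1904
    O=O: 1 × 479 = 479
    Σ(formed) = 2383 kJ
  ΔH_B = 2190 − 2383 = −193 kJ
ΔH_A − ΔH_B = +151 kJ, so reaction B has the more negative ΔH; |ΔH_A − ΔH_B| = 151 kJ.

Reaction B, by 151 kJ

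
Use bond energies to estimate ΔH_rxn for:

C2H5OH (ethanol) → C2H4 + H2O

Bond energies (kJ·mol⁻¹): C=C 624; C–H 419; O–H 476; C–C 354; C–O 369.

ΔH ≈ +42 kJ

Bonds broken (reactants):
  C–C: 1 × 354 = 354
  C–H: 5 × 419 = 2095
  C–O: 1 × 369 = 369
  O–H: 1 × 476 = 476
  Σ(broken) = 3294 kJ
Bonds formed (products):
  C–H: 4 × 419 = 1676
  C=C: 1 × 624 = 624
  O–H: 2 × 476 = 952
  Σ(formed) = 3252 kJ
ΔH = Σ(broken) − Σ(formed) = 3294 − 3252 = +42 kJ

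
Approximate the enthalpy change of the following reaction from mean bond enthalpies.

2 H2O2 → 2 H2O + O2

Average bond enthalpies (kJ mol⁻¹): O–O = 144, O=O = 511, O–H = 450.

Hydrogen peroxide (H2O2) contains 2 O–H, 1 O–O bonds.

Bonds broken (reactants):
  O–H: 4 × 450 = 1800
  O–O: 2 × 144 = 288
  Σ(broken) = 2088 kJ
Bonds formed (products):
  O–H: 4 × 450 = 1800
  O=O: 1 × 511 = 511
  Σ(formed) = 2311 kJ
ΔH = Σ(broken) − Σ(formed) = 2088 − 2311 = −223 kJ

ΔH ≈ −223 kJ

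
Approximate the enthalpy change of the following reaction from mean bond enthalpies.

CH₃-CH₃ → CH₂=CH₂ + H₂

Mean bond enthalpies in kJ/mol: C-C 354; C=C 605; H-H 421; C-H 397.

Bonds broken (reactants):
  C-C: 1 × 354 = 354
  C-H: 6 × 397 = 2382
  Σ(broken) = 2736 kJ
Bonds formed (products):
  C-H: 4 × 397 = 1588
  C=C: 1 × 605 = 605
  H-H: 1 × 421 = 421
  Σ(formed) = 2614 kJ
ΔH = Σ(broken) − Σ(formed) = 2736 − 2614 = +122 kJ

ΔH ≈ +122 kJ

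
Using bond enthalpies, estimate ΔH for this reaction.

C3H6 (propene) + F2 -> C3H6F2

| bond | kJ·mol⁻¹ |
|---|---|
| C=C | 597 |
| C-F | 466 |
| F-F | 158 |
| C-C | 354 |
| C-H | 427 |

ΔH ≈ −531 kJ

Bonds broken (reactants):
  C-C: 1 × 354 = 354
  C-H: 6 × 427 = 2562
  C=C: 1 × 597 = 597
  F-F: 1 × 158 = 158
  Σ(broken) = 3671 kJ
Bonds formed (products):
  C-C: 2 × 354 = 708
  C-F: 2 × 466 = 932
  C-H: 6 × 427 = 2562
  Σ(formed) = 4202 kJ
ΔH = Σ(broken) − Σ(formed) = 3671 − 4202 = −531 kJ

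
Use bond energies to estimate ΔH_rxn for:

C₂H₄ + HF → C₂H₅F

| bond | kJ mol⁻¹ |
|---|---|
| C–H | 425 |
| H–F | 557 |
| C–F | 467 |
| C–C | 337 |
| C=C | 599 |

ΔH ≈ −73 kJ

Bonds broken (reactants):
  C–H: 4 × 425 = 1700
  C=C: 1 × 599 = 599
  H–F: 1 × 557 = 557
  Σ(broken) = 2856 kJ
Bonds formed (products):
  C–C: 1 × 337 = 337
  C–F: 1 × 467 = 467
  C–H: 5 × 425 = 2125
  Σ(formed) = 2929 kJ
ΔH = Σ(broken) − Σ(formed) = 2856 − 2929 = −73 kJ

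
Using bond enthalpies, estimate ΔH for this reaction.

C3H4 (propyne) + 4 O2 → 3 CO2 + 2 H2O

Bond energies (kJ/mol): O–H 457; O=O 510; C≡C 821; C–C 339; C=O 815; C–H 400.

Bonds broken (reactants):
  C≡C: 1 × 821 = 821
  C–C: 1 × 339 = 339
  C–H: 4 × 400 = 1600
  O=O: 4 × 510 = 2040
  Σ(broken) = 4800 kJ
Bonds formed (products):
  C=O: 6 × 815 = 4890
  O–H: 4 × 457 = 1828
  Σ(formed) = 6718 kJ
ΔH = Σ(broken) − Σ(formed) = 4800 − 6718 = −1918 kJ

ΔH ≈ −1918 kJ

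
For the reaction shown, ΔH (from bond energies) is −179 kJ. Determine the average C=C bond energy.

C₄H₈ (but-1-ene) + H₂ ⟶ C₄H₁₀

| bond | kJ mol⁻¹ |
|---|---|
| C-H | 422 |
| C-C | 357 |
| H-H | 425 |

Let D be the C=C bond energy.
Σ(broken) = 2×357 + 8×422 + 1×D + 1×425 = 4515 + D
Σ(formed) = 3×357 + 10×422 = 5291
ΔH = Σ(broken) − Σ(formed) = (4515 + D) − (5291) = −776 + D
Setting this equal to −179 kJ gives D = 597 kJ/mol.

D(C=C) ≈ 597 kJ/mol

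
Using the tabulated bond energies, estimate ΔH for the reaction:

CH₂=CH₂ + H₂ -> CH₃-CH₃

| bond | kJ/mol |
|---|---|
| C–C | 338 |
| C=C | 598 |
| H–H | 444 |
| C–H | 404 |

ΔH ≈ −104 kJ

Bonds broken (reactants):
  C–H: 4 × 404 = 1616
  C=C: 1 × 598 = 598
  H–H: 1 × 444 = 444
  Σ(broken) = 2658 kJ
Bonds formed (products):
  C–C: 1 × 338 = 338
  C–H: 6 × 404 = 2424
  Σ(formed) = 2762 kJ
ΔH = Σ(broken) − Σ(formed) = 2658 − 2762 = −104 kJ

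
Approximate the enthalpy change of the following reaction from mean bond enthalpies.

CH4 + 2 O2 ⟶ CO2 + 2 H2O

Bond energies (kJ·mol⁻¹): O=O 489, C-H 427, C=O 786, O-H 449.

ΔH ≈ −682 kJ

Bonds broken (reactants):
  C-H: 4 × 427 = 1708
  O=O: 2 × 489 = 978
  Σ(broken) = 2686 kJ
Bonds formed (products):
  C=O: 2 × 786 = 1572
  O-H: 4 × 449 = 1796
  Σ(formed) = 3368 kJ
ΔH = Σ(broken) − Σ(formed) = 2686 − 3368 = −682 kJ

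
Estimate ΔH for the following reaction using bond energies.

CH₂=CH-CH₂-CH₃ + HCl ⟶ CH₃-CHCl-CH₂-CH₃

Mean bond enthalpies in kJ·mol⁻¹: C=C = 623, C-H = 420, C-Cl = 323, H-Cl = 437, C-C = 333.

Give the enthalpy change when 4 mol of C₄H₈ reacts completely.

ΔH = −64 kJ

Bonds broken (reactants):
  C-C: 2 × 333 = 666
  C-H: 8 × 420 = 3360
  C=C: 1 × 623 = 623
  H-Cl: 1 × 437 = 437
  Σ(broken) = 5086 kJ
Bonds formed (products):
  C-C: 3 × 333 = 999
  C-Cl: 1 × 323 = 323
  C-H: 9 × 420 = 3780
  Σ(formed) = 5102 kJ
ΔH = Σ(broken) − Σ(formed) = 5086 − 5102 = −16 kJ
For 4× the reaction as written: 4 × (−16) = −64 kJ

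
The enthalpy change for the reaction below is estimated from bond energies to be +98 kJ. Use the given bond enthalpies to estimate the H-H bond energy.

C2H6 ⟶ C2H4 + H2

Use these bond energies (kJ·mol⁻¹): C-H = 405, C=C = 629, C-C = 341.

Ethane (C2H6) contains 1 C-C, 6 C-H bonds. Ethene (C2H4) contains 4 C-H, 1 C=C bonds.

Let D be the H-H bond energy.
Σ(broken) = 1×341 + 6×405 = 2771
Σ(formed) = 4×405 + 1×629 + 1×D = 2249 + D
ΔH = Σ(broken) − Σ(formed) = (2771) − (2249 + D) = +522 − D
Setting this equal to +98 kJ gives D = 424 kJ/mol.

D(H-H) ≈ 424 kJ/mol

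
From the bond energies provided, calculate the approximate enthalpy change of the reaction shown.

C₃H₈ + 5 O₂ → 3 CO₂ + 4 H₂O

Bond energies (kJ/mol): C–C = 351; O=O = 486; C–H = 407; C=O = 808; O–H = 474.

Bonds broken (reactants):
  C–C: 2 × 351 = 702
  C–H: 8 × 407 = 3256
  O=O: 5 × 486 = 2430
  Σ(broken) = 6388 kJ
Bonds formed (products):
  C=O: 6 × 808 = 4848
  O–H: 8 × 474 = 3792
  Σ(formed) = 8640 kJ
ΔH = Σ(broken) − Σ(formed) = 6388 − 8640 = −2252 kJ

ΔH ≈ −2252 kJ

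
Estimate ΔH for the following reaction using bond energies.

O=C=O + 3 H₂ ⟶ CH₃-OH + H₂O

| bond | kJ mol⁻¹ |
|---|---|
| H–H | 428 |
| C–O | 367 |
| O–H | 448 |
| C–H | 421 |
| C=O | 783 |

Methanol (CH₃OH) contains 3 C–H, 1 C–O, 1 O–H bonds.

ΔH ≈ −124 kJ

Bonds broken (reactants):
  C=O: 2 × 783 = 1566
  H–H: 3 × 428 = 1284
  Σ(broken) = 2850 kJ
Bonds formed (products):
  C–H: 3 × 421 = 1263
  C–O: 1 × 367 = 367
  O–H: 3 × 448 = 1344
  Σ(formed) = 2974 kJ
ΔH = Σ(broken) − Σ(formed) = 2850 − 2974 = −124 kJ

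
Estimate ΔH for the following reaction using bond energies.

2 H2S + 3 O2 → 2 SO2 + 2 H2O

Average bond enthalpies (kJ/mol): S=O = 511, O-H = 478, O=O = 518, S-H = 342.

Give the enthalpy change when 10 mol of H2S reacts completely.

ΔH = −5170 kJ

Bonds broken (reactants):
  O=O: 3 × 518 = 1554
  S-H: 4 × 342 = 1368
  Σ(broken) = 2922 kJ
Bonds formed (products):
  O-H: 4 × 478 = 1912
  S=O: 4 × 511 = 2044
  Σ(formed) = 3956 kJ
ΔH = Σ(broken) − Σ(formed) = 2922 − 3956 = −1034 kJ
For 5× the reaction as written: 5 × (−1034) = −5170 kJ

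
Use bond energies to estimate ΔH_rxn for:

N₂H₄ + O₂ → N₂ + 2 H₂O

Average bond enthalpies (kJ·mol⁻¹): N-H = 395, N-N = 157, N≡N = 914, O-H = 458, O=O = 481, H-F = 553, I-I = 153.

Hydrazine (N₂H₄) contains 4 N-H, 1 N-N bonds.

ΔH ≈ −528 kJ

Bonds broken (reactants):
  N-H: 4 × 395 = 1580
  N-N: 1 × 157 = 157
  O=O: 1 × 481 = 481
  Σ(broken) = 2218 kJ
Bonds formed (products):
  N≡N: 1 × 914 = 914
  O-H: 4 × 458 = 1832
  Σ(formed) = 2746 kJ
ΔH = Σ(broken) − Σ(formed) = 2218 − 2746 = −528 kJ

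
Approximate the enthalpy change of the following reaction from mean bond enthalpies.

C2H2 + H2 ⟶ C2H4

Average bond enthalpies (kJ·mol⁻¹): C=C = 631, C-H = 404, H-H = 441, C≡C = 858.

Bonds broken (reactants):
  C≡C: 1 × 858 = 858
  C-H: 2 × 404 = 808
  H-H: 1 × 441 = 441
  Σ(broken) = 2107 kJ
Bonds formed (products):
  C-H: 4 × 404 = 1616
  C=C: 1 × 631 = 631
  Σ(formed) = 2247 kJ
ΔH = Σ(broken) − Σ(formed) = 2107 − 2247 = −140 kJ

ΔH ≈ −140 kJ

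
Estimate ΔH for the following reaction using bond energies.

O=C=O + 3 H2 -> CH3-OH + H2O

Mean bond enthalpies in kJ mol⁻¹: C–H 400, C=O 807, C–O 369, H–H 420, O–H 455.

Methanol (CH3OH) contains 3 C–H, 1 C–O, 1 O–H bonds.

Bonds broken (reactants):
  C=O: 2 × 807 = 1614
  H–H: 3 × 420 = 1260
  Σ(broken) = 2874 kJ
Bonds formed (products):
  C–H: 3 × 400 = 1200
  C–O: 1 × 369 = 369
  O–H: 3 × 455 = 1365
  Σ(formed) = 2934 kJ
ΔH = Σ(broken) − Σ(formed) = 2874 − 2934 = −60 kJ

ΔH ≈ −60 kJ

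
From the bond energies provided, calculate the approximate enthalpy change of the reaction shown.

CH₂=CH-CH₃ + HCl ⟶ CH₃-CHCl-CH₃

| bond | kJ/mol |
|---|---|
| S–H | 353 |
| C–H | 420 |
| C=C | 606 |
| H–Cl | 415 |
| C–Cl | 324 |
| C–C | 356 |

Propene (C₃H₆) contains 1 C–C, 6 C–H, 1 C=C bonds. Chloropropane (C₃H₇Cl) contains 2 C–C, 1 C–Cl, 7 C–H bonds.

ΔH ≈ −79 kJ

Bonds broken (reactants):
  C–C: 1 × 356 = 356
  C–H: 6 × 420 = 2520
  C=C: 1 × 606 = 606
  H–Cl: 1 × 415 = 415
  Σ(broken) = 3897 kJ
Bonds formed (products):
  C–C: 2 × 356 = 712
  C–Cl: 1 × 324 = 324
  C–H: 7 × 420 = 2940
  Σ(formed) = 3976 kJ
ΔH = Σ(broken) − Σ(formed) = 3897 − 3976 = −79 kJ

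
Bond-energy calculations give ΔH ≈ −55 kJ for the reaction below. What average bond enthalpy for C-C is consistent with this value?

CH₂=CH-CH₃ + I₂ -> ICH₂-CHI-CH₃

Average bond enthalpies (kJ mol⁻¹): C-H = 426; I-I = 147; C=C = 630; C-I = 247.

D(C-C) ≈ 338 kJ/mol

Let D be the C-C bond energy.
Σ(broken) = 1×D + 6×426 + 1×630 + 1×147 = 3333 + D
Σ(formed) = 2×D + 6×426 + 2×247 = 3050 + 2D
ΔH = Σ(broken) − Σ(formed) = (3333 + D) − (3050 + 2D) = +283 − D
Setting this equal to −55 kJ gives D = 338 kJ/mol.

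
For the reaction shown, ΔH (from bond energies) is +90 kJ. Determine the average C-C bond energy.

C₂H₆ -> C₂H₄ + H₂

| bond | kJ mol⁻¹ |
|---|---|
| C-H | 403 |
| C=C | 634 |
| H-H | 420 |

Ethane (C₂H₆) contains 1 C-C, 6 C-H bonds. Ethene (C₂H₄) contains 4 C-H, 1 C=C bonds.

D(C-C) ≈ 338 kJ/mol

Let D be the C-C bond energy.
Σ(broken) = 1×D + 6×403 = 2418 + D
Σ(formed) = 4×403 + 1×634 + 1×420 = 2666
ΔH = Σ(broken) − Σ(formed) = (2418 + D) − (2666) = −248 + D
Setting this equal to +90 kJ gives D = 338 kJ/mol.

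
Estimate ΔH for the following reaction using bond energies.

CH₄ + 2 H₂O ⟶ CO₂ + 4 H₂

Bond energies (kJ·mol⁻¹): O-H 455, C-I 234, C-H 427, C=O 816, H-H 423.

Bonds broken (reactants):
  C-H: 4 × 427 = 1708
  O-H: 4 × 455 = 1820
  Σ(broken) = 3528 kJ
Bonds formed (products):
  C=O: 2 × 816 = 1632
  H-H: 4 × 423 = 1692
  Σ(formed) = 3324 kJ
ΔH = Σ(broken) − Σ(formed) = 3528 − 3324 = +204 kJ

ΔH ≈ +204 kJ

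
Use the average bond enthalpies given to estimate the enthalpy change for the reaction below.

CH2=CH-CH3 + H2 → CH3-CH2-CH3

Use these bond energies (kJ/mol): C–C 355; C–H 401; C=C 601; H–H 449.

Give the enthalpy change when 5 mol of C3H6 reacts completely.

Bonds broken (reactants):
  C–C: 1 × 355 = 355
  C–H: 6 × 401 = 2406
  C=C: 1 × 601 = 601
  H–H: 1 × 449 = 449
  Σ(broken) = 3811 kJ
Bonds formed (products):
  C–C: 2 × 355 = 710
  C–H: 8 × 401 = 3208
  Σ(formed) = 3918 kJ
ΔH = Σ(broken) − Σ(formed) = 3811 − 3918 = −107 kJ
For 5× the reaction as written: 5 × (−107) = −535 kJ

ΔH = −535 kJ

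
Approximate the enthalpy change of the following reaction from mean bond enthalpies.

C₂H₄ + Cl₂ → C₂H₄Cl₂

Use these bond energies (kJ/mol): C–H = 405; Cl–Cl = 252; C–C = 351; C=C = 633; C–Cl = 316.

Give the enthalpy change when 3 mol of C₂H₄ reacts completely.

ΔH = −294 kJ

Bonds broken (reactants):
  C–H: 4 × 405 = 1620
  C=C: 1 × 633 = 633
  Cl–Cl: 1 × 252 = 252
  Σ(broken) = 2505 kJ
Bonds formed (products):
  C–C: 1 × 351 = 351
  C–Cl: 2 × 316 = 632
  C–H: 4 × 405 = 1620
  Σ(formed) = 2603 kJ
ΔH = Σ(broken) − Σ(formed) = 2505 − 2603 = −98 kJ
For 3× the reaction as written: 3 × (−98) = −294 kJ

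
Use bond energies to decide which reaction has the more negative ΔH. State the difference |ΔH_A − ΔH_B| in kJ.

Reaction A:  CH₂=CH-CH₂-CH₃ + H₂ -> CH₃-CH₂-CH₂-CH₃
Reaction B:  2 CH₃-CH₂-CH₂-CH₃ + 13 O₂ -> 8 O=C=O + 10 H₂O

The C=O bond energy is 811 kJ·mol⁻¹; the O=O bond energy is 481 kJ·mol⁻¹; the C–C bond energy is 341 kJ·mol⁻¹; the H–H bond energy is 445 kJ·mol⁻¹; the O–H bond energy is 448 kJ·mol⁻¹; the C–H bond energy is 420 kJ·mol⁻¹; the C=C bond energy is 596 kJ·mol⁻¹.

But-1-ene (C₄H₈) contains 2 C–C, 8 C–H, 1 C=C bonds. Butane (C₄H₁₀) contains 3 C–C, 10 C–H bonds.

Reaction A:
  Bonds broken (reactants):
    C–C: 2 × 341 = 682
    C–H: 8 × 420 = 3360
    C=C: 1 × 596 = 596
    H–H: 1 × 445 = 445
    Σ(broken) = 5083 kJ
  Bonds formed (products):
    C–C: 3 × 341 = 1023
    C–H: 10 × 420 = 4200
    Σ(formed) = 5223 kJ
  ΔH_A = 5083 − 5223 = −140 kJ
Reaction B:
  Bonds broken (reactants):
    C–C: 6 × 341 = 2046
    C–H: 20 × 420 = 8400
    O=O: 13 × 481 = 6253
    Σ(broken) = 16699 kJ
  Bonds formed (products):
    C=O: 16 × 811 = 12976
    O–H: 20 × 448 = 8960
    Σ(formed) = 21936 kJ
  ΔH_B = 16699 − 21936 = −5237 kJ
ΔH_A − ΔH_B = +5097 kJ, so reaction B has the more negative ΔH; |ΔH_A − ΔH_B| = 5097 kJ.

Reaction B, by 5097 kJ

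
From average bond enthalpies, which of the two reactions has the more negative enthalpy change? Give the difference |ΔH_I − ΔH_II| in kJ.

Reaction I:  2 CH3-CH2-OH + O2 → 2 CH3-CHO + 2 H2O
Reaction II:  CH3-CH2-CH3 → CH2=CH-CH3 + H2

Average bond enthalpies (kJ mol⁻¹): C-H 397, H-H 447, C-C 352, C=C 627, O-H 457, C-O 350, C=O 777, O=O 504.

Reaction I, by 542 kJ

Reaction I:
  Bonds broken (reactants):
    C-C: 2 × 352 = 704
    C-H: 10 × 397 = 3970
    C-O: 2 × 350 = 700
    O-H: 2 × 457 = 914
    O=O: 1 × 504 = 504
    Σ(broken) = 6792 kJ
  Bonds formed (products):
    C-C: 2 × 352 = 704
    C-H: 8 × 397 = 3176
    C=O: 2 × 777 = 1554
    O-H: 4 × 457 = 1828
    Σ(formed) = 7262 kJ
  ΔH_I = 6792 − 7262 = −470 kJ
Reaction II:
  Bonds broken (reactants):
    C-C: 2 × 352 = 704
    C-H: 8 × 397 = 3176
    Σ(broken) = 3880 kJ
  Bonds formed (products):
    C-C: 1 × 352 = 352
    C-H: 6 × 397 = 2382
    C=C: 1 × 627 = 627
    H-H: 1 × 447 = 447
    Σ(formed) = 3808 kJ
  ΔH_II = 3880 − 3808 = +72 kJ
ΔH_I − ΔH_II = −542 kJ, so reaction I has the more negative ΔH; |ΔH_I − ΔH_II| = 542 kJ.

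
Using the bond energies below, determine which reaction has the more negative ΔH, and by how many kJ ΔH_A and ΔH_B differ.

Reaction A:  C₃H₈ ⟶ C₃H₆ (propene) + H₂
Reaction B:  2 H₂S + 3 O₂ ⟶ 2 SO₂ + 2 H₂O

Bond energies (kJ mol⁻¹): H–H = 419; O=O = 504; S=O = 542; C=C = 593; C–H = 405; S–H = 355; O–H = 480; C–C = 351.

Reaction B, by 1305 kJ

Reaction A:
  Bonds broken (reactants):
    C–C: 2 × 351 = 702
    C–H: 8 × 405 = 3240
    Σ(broken) = 3942 kJ
  Bonds formed (products):
    C–C: 1 × 351 = 351
    C–H: 6 × 405 = 2430
    C=C: 1 × 593 = 593
    H–H: 1 × 419 = 419
    Σ(formed) = 3793 kJ
  ΔH_A = 3942 − 3793 = +149 kJ
Reaction B:
  Bonds broken (reactants):
    O=O: 3 × 504 = 1512
    S–H: 4 × 355 = 1420
    Σ(broken) = 2932 kJ
  Bonds formed (products):
    O–H: 4 × 480 = 1920
    S=O: 4 × 542 = 2168
    Σ(formed) = 4088 kJ
  ΔH_B = 2932 − 4088 = −1156 kJ
ΔH_A − ΔH_B = +1305 kJ, so reaction B has the more negative ΔH; |ΔH_A − ΔH_B| = 1305 kJ.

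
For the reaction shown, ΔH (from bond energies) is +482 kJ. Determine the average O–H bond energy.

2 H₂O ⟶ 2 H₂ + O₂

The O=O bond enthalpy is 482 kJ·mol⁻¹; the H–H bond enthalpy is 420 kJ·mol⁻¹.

D(O–H) ≈ 451 kJ/mol

Let D be the O–H bond energy.
Σ(broken) = 4×D = 4D
Σ(formed) = 2×420 + 1×482 = 1322
ΔH = Σ(broken) − Σ(formed) = (4D) − (1322) = −1322 + 4D
Setting this equal to +482 kJ gives 4D = 1804, so D = 451 kJ/mol.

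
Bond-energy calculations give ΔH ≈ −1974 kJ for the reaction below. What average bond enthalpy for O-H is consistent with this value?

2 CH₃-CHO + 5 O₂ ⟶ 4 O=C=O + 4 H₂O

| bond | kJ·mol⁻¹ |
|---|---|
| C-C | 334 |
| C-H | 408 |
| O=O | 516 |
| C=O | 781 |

Let D be the O-H bond energy.
Σ(broken) = 2×334 + 8×408 + 2×781 + 5×516 = 8074
Σ(formed) = 8×781 + 8×D = 6248 + 8D
ΔH = Σ(broken) − Σ(formed) = (8074) − (6248 + 8D) = +1826 − 8D
Setting this equal to −1974 kJ gives 8D = 3800, so D = 475 kJ/mol.

D(O-H) ≈ 475 kJ/mol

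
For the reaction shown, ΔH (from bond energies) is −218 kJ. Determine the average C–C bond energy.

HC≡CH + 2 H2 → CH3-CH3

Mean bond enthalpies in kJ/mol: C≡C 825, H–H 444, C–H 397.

Let D be the C–C bond energy.
Σ(broken) = 1×825 + 2×397 + 2×444 = 2507
Σ(formed) = 1×D + 6×397 = 2382 + D
ΔH = Σ(broken) − Σ(formed) = (2507) − (2382 + D) = +125 − D
Setting this equal to −218 kJ gives D = 343 kJ/mol.

D(C–C) ≈ 343 kJ/mol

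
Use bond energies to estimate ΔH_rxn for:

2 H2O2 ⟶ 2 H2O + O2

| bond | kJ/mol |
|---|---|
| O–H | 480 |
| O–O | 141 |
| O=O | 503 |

ΔH ≈ −221 kJ

Bonds broken (reactants):
  O–H: 4 × 480 = 1920
  O–O: 2 × 141 = 282
  Σ(broken) = 2202 kJ
Bonds formed (products):
  O–H: 4 × 480 = 1920
  O=O: 1 × 503 = 503
  Σ(formed) = 2423 kJ
ΔH = Σ(broken) − Σ(formed) = 2202 − 2423 = −221 kJ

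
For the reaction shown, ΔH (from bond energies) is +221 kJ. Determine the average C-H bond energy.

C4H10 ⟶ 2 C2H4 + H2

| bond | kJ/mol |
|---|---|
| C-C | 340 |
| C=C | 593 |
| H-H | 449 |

D(C-H) ≈ 418 kJ/mol

Let D be the C-H bond energy.
Σ(broken) = 3×340 + 10×D = 1020 + 10D
Σ(formed) = 8×D + 2×593 + 1×449 = 1635 + 8D
ΔH = Σ(broken) − Σ(formed) = (1020 + 10D) − (1635 + 8D) = −615 + 2D
Setting this equal to +221 kJ gives 2D = 836, so D = 418 kJ/mol.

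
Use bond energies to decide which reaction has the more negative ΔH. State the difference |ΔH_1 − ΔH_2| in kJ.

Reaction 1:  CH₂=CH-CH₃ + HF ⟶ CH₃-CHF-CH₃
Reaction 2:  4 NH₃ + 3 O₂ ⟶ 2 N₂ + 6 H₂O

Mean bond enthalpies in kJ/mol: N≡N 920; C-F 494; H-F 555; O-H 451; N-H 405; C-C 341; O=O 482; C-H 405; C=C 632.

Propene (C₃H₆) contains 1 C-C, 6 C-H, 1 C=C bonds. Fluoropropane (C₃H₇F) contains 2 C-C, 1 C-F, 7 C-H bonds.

Reaction 2, by 893 kJ

Reaction 1:
  Bonds broken (reactants):
    C-C: 1 × 341 = 341
    C-H: 6 × 405 = 2430
    C=C: 1 × 632 = 632
    H-F: 1 × 555 = 555
    Σ(broken) = 3958 kJ
  Bonds formed (products):
    C-C: 2 × 341 = 682
    C-F: 1 × 494 = 494
    C-H: 7 × 405 = 2835
    Σ(formed) = 4011 kJ
  ΔH_1 = 3958 − 4011 = −53 kJ
Reaction 2:
  Bonds broken (reactants):
    N-H: 12 × 405 = 4860
    O=O: 3 × 482 = 1446
    Σ(broken) = 6306 kJ
  Bonds formed (products):
    N≡N: 2 × 920 = 1840
    O-H: 12 × 451 = 5412
    Σ(formed) = 7252 kJ
  ΔH_2 = 6306 − 7252 = −946 kJ
ΔH_1 − ΔH_2 = +893 kJ, so reaction 2 has the more negative ΔH; |ΔH_1 − ΔH_2| = 893 kJ.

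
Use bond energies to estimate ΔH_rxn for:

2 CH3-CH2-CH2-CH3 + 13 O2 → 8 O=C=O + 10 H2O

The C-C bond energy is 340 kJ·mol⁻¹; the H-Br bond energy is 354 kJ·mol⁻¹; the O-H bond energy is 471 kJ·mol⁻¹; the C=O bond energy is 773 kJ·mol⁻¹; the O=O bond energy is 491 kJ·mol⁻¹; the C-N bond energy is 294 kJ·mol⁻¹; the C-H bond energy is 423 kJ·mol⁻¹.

ΔH ≈ −4905 kJ

Bonds broken (reactants):
  C-C: 6 × 340 = 2040
  C-H: 20 × 423 = 8460
  O=O: 13 × 491 = 6383
  Σ(broken) = 16883 kJ
Bonds formed (products):
  C=O: 16 × 773 = 12368
  O-H: 20 × 471 = 9420
  Σ(formed) = 21788 kJ
ΔH = Σ(broken) − Σ(formed) = 16883 − 21788 = −4905 kJ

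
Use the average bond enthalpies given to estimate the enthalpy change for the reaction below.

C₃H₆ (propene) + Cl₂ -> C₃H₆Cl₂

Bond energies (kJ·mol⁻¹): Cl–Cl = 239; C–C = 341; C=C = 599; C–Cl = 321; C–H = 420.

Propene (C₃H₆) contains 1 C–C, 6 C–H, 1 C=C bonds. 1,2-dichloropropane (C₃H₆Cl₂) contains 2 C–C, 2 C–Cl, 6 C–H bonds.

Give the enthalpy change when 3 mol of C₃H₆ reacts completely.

Bonds broken (reactants):
  C–C: 1 × 341 = 341
  C–H: 6 × 420 = 2520
  C=C: 1 × 599 = 599
  Cl–Cl: 1 × 239 = 239
  Σ(broken) = 3699 kJ
Bonds formed (products):
  C–C: 2 × 341 = 682
  C–Cl: 2 × 321 = 642
  C–H: 6 × 420 = 2520
  Σ(formed) = 3844 kJ
ΔH = Σ(broken) − Σ(formed) = 3699 − 3844 = −145 kJ
For 3× the reaction as written: 3 × (−145) = −435 kJ

ΔH = −435 kJ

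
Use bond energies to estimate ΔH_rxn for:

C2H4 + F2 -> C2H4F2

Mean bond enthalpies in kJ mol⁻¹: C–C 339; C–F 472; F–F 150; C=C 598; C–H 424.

Bonds broken (reactants):
  C–H: 4 × 424 = 1696
  C=C: 1 × 598 = 598
  F–F: 1 × 150 = 150
  Σ(broken) = 2444 kJ
Bonds formed (products):
  C–C: 1 × 339 = 339
  C–F: 2 × 472 = 944
  C–H: 4 × 424 = 1696
  Σ(formed) = 2979 kJ
ΔH = Σ(broken) − Σ(formed) = 2444 − 2979 = −535 kJ

ΔH ≈ −535 kJ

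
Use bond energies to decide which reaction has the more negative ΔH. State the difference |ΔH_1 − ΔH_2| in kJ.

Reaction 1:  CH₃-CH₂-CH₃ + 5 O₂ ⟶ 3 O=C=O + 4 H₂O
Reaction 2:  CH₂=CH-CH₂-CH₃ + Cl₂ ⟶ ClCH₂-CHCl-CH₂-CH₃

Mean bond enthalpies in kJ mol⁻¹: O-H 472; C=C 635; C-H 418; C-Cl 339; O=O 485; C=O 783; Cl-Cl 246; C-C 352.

Reaction 1, by 1852 kJ

Reaction 1:
  Bonds broken (reactants):
    C-C: 2 × 352 = 704
    C-H: 8 × 418 = 3344
    O=O: 5 × 485 = 2425
    Σ(broken) = 6473 kJ
  Bonds formed (products):
    C=O: 6 × 783 = 4698
    O-H: 8 × 472 = 3776
    Σ(formed) = 8474 kJ
  ΔH_1 = 6473 − 8474 = −2001 kJ
Reaction 2:
  Bonds broken (reactants):
    C-C: 2 × 352 = 704
    C-H: 8 × 418 = 3344
    C=C: 1 × 635 = 635
    Cl-Cl: 1 × 246 = 246
    Σ(broken) = 4929 kJ
  Bonds formed (products):
    C-C: 3 × 352 = 1056
    C-Cl: 2 × 339 = 678
    C-H: 8 × 418 = 3344
    Σ(formed) = 5078 kJ
  ΔH_2 = 4929 − 5078 = −149 kJ
ΔH_1 − ΔH_2 = −1852 kJ, so reaction 1 has the more negative ΔH; |ΔH_1 − ΔH_2| = 1852 kJ.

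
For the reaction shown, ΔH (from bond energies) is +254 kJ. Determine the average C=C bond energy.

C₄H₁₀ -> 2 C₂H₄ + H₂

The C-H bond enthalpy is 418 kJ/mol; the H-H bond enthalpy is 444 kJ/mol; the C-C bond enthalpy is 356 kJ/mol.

Let D be the C=C bond energy.
Σ(broken) = 3×356 + 10×418 = 5248
Σ(formed) = 8×418 + 2×D + 1×444 = 3788 + 2D
ΔH = Σ(broken) − Σ(formed) = (5248) − (3788 + 2D) = +1460 − 2D
Setting this equal to +254 kJ gives 2D = 1206, so D = 603 kJ/mol.

D(C=C) ≈ 603 kJ/mol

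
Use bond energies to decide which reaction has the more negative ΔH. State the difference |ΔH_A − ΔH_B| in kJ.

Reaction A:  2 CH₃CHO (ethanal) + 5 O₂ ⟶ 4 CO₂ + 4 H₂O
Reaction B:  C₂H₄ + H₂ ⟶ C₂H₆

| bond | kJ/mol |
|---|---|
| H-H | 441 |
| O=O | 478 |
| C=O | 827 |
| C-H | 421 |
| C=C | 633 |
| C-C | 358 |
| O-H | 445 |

Reaction A, by 1922 kJ

Reaction A:
  Bonds broken (reactants):
    C-C: 2 × 358 = 716
    C-H: 8 × 421 = 3368
    C=O: 2 × 827 = 1654
    O=O: 5 × 478 = 2390
    Σ(broken) = 8128 kJ
  Bonds formed (products):
    C=O: 8 × 827 = 6616
    O-H: 8 × 445 = 3560
    Σ(formed) = 10176 kJ
  ΔH_A = 8128 − 10176 = −2048 kJ
Reaction B:
  Bonds broken (reactants):
    C-H: 4 × 421 = 1684
    C=C: 1 × 633 = 633
    H-H: 1 × 441 = 441
    Σ(broken) = 2758 kJ
  Bonds formed (products):
    C-C: 1 × 358 = 358
    C-H: 6 × 421 = 2526
    Σ(formed) = 2884 kJ
  ΔH_B = 2758 − 2884 = −126 kJ
ΔH_A − ΔH_B = −1922 kJ, so reaction A has the more negative ΔH; |ΔH_A − ΔH_B| = 1922 kJ.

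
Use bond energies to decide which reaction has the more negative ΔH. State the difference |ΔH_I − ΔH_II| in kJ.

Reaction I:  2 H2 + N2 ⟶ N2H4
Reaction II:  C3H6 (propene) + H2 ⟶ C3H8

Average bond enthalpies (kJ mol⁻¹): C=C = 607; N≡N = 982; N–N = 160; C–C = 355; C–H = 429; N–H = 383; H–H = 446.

Reaction II, by 342 kJ

Reaction I:
  Bonds broken (reactants):
    H–H: 2 × 446 = 892
    N≡N: 1 × 982 = 982
    Σ(broken) = 1874 kJ
  Bonds formed (products):
    N–H: 4 × 383 = 1532
    N–N: 1 × 160 = 160
    Σ(formed) = 1692 kJ
  ΔH_I = 1874 − 1692 = +182 kJ
Reaction II:
  Bonds broken (reactants):
    C–C: 1 × 355 = 355
    C–H: 6 × 429 = 2574
    C=C: 1 × 607 = 607
    H–H: 1 × 446 = 446
    Σ(broken) = 3982 kJ
  Bonds formed (products):
    C–C: 2 × 355 = 710
    C–H: 8 × 429 = 3432
    Σ(formed) = 4142 kJ
  ΔH_II = 3982 − 4142 = −160 kJ
ΔH_I − ΔH_II = +342 kJ, so reaction II has the more negative ΔH; |ΔH_I − ΔH_II| = 342 kJ.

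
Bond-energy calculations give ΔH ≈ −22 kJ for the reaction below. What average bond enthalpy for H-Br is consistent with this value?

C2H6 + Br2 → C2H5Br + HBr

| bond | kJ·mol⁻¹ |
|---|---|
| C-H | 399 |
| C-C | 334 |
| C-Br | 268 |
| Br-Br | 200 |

D(H-Br) ≈ 353 kJ/mol

Let D be the H-Br bond energy.
Σ(broken) = 1×200 + 1×334 + 6×399 = 2928
Σ(formed) = 1×268 + 1×334 + 5×399 + 1×D = 2597 + D
ΔH = Σ(broken) − Σ(formed) = (2928) − (2597 + D) = +331 − D
Setting this equal to −22 kJ gives D = 353 kJ/mol.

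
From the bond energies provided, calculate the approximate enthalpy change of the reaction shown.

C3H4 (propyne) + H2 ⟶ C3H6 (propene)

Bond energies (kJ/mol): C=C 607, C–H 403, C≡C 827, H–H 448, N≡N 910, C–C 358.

ΔH ≈ −138 kJ

Bonds broken (reactants):
  C≡C: 1 × 827 = 827
  C–C: 1 × 358 = 358
  C–H: 4 × 403 = 1612
  H–H: 1 × 448 = 448
  Σ(broken) = 3245 kJ
Bonds formed (products):
  C–C: 1 × 358 = 358
  C–H: 6 × 403 = 2418
  C=C: 1 × 607 = 607
  Σ(formed) = 3383 kJ
ΔH = Σ(broken) − Σ(formed) = 3245 − 3383 = −138 kJ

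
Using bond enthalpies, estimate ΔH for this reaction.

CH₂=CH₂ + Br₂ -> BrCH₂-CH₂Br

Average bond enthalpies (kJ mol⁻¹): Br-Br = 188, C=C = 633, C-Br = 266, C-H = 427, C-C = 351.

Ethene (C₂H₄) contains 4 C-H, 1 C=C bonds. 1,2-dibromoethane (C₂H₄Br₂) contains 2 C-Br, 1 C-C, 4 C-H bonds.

Bonds broken (reactants):
  Br-Br: 1 × 188 = 188
  C-H: 4 × 427 = 1708
  C=C: 1 × 633 = 633
  Σ(broken) = 2529 kJ
Bonds formed (products):
  C-Br: 2 × 266 = 532
  C-C: 1 × 351 = 351
  C-H: 4 × 427 = 1708
  Σ(formed) = 2591 kJ
ΔH = Σ(broken) − Σ(formed) = 2529 − 2591 = −62 kJ

ΔH ≈ −62 kJ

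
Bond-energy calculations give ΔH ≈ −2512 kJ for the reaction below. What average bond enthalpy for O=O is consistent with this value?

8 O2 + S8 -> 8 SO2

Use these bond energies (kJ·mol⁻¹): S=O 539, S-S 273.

D(O=O) ≈ 491 kJ/mol

Let D be the O=O bond energy.
Σ(broken) = 8×D + 8×273 = 2184 + 8D
Σ(formed) = 16×539 = 8624
ΔH = Σ(broken) − Σ(formed) = (2184 + 8D) − (8624) = −6440 + 8D
Setting this equal to −2512 kJ gives 8D = 3928, so D = 491 kJ/mol.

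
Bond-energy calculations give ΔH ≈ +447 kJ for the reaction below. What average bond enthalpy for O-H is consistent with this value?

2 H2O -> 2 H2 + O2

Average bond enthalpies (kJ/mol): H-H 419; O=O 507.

D(O-H) ≈ 448 kJ/mol

Let D be the O-H bond energy.
Σ(broken) = 4×D = 4D
Σ(formed) = 2×419 + 1×507 = 1345
ΔH = Σ(broken) − Σ(formed) = (4D) − (1345) = −1345 + 4D
Setting this equal to +447 kJ gives 4D = 1792, so D = 448 kJ/mol.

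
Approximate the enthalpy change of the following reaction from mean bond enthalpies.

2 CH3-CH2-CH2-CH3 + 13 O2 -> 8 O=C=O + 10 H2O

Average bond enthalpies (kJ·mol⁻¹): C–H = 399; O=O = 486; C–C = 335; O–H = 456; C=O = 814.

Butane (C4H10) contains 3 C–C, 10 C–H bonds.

ΔH ≈ −5836 kJ

Bonds broken (reactants):
  C–C: 6 × 335 = 2010
  C–H: 20 × 399 = 7980
  O=O: 13 × 486 = 6318
  Σ(broken) = 16308 kJ
Bonds formed (products):
  C=O: 16 × 814 = 13024
  O–H: 20 × 456 = 9120
  Σ(formed) = 22144 kJ
ΔH = Σ(broken) − Σ(formed) = 16308 − 22144 = −5836 kJ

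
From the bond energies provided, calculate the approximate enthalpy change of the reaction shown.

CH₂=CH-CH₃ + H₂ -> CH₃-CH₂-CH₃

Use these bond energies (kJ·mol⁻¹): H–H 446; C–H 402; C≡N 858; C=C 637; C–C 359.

Bonds broken (reactants):
  C–C: 1 × 359 = 359
  C–H: 6 × 402 = 2412
  C=C: 1 × 637 = 637
  H–H: 1 × 446 = 446
  Σ(broken) = 3854 kJ
Bonds formed (products):
  C–C: 2 × 359 = 718
  C–H: 8 × 402 = 3216
  Σ(formed) = 3934 kJ
ΔH = Σ(broken) − Σ(formed) = 3854 − 3934 = −80 kJ

ΔH ≈ −80 kJ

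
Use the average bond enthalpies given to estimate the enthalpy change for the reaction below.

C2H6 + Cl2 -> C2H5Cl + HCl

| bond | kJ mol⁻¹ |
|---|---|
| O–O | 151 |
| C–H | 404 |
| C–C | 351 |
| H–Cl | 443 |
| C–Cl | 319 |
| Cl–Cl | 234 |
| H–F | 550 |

ΔH ≈ −124 kJ

Bonds broken (reactants):
  C–C: 1 × 351 = 351
  C–H: 6 × 404 = 2424
  Cl–Cl: 1 × 234 = 234
  Σ(broken) = 3009 kJ
Bonds formed (products):
  C–C: 1 × 351 = 351
  C–Cl: 1 × 319 = 319
  C–H: 5 × 404 = 2020
  H–Cl: 1 × 443 = 443
  Σ(formed) = 3133 kJ
ΔH = Σ(broken) − Σ(formed) = 3009 − 3133 = −124 kJ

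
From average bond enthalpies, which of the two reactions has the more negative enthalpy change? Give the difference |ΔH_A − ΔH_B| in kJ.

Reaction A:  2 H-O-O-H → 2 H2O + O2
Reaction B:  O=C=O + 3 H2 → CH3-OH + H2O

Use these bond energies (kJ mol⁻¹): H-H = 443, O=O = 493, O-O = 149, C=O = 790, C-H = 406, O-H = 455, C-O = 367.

Reaction A, by 154 kJ

Reaction A:
  Bonds broken (reactants):
    O-H: 4 × 455 = 1820
    O-O: 2 × 149 = 298
    Σ(broken) = 2118 kJ
  Bonds formed (products):
    O-H: 4 × 455 = 1820
    O=O: 1 × 493 = 493
    Σ(formed) = 2313 kJ
  ΔH_A = 2118 − 2313 = −195 kJ
Reaction B:
  Bonds broken (reactants):
    C=O: 2 × 790 = 1580
    H-H: 3 × 443 = 1329
    Σ(broken) = 2909 kJ
  Bonds formed (products):
    C-H: 3 × 406 = 1218
    C-O: 1 × 367 = 367
    O-H: 3 × 455 = 1365
    Σ(formed) = 2950 kJ
  ΔH_B = 2909 − 2950 = −41 kJ
ΔH_A − ΔH_B = −154 kJ, so reaction A has the more negative ΔH; |ΔH_A − ΔH_B| = 154 kJ.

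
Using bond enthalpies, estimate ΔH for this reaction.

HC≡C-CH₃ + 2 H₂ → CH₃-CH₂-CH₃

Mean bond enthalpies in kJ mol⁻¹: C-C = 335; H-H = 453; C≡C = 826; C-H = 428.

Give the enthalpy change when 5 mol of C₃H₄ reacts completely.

Bonds broken (reactants):
  C≡C: 1 × 826 = 826
  C-C: 1 × 335 = 335
  C-H: 4 × 428 = 1712
  H-H: 2 × 453 = 906
  Σ(broken) = 3779 kJ
Bonds formed (products):
  C-C: 2 × 335 = 670
  C-H: 8 × 428 = 3424
  Σ(formed) = 4094 kJ
ΔH = Σ(broken) − Σ(formed) = 3779 − 4094 = −315 kJ
For 5× the reaction as written: 5 × (−315) = −1575 kJ

ΔH = −1575 kJ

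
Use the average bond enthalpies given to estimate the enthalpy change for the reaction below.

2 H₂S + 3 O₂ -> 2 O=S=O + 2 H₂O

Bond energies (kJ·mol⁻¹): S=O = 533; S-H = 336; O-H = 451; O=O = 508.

ΔH ≈ −1068 kJ

Bonds broken (reactants):
  O=O: 3 × 508 = 1524
  S-H: 4 × 336 = 1344
  Σ(broken) = 2868 kJ
Bonds formed (products):
  O-H: 4 × 451 = 1804
  S=O: 4 × 533 = 2132
  Σ(formed) = 3936 kJ
ΔH = Σ(broken) − Σ(formed) = 2868 − 3936 = −1068 kJ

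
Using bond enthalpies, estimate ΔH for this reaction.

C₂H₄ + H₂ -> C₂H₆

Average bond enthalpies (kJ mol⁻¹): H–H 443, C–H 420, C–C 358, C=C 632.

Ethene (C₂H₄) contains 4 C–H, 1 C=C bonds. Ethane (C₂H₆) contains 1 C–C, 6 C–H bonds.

Bonds broken (reactants):
  C–H: 4 × 420 = 1680
  C=C: 1 × 632 = 632
  H–H: 1 × 443 = 443
  Σ(broken) = 2755 kJ
Bonds formed (products):
  C–C: 1 × 358 = 358
  C–H: 6 × 420 = 2520
  Σ(formed) = 2878 kJ
ΔH = Σ(broken) − Σ(formed) = 2755 − 2878 = −123 kJ

ΔH ≈ −123 kJ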